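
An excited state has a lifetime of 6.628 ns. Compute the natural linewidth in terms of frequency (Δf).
12.006 MHz

Using the energy-time uncertainty principle and E = hf:
ΔEΔt ≥ ℏ/2
hΔf·Δt ≥ ℏ/2

The minimum frequency uncertainty is:
Δf = ℏ/(2hτ) = 1/(4πτ)
Δf = 1/(4π × 6.628e-09 s)
Δf = 1.201e+07 Hz = 12.006 MHz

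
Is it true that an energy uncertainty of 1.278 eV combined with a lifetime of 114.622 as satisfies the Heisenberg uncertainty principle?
No, it violates the uncertainty relation.

Calculate the product ΔEΔt:
ΔE = 1.278 eV = 2.048e-19 J
ΔEΔt = (2.048e-19 J) × (1.146e-16 s)
ΔEΔt = 2.347e-35 J·s

Compare to the minimum allowed value ℏ/2:
ℏ/2 = 5.273e-35 J·s

Since ΔEΔt = 2.347e-35 J·s < 5.273e-35 J·s = ℏ/2,
this violates the uncertainty relation.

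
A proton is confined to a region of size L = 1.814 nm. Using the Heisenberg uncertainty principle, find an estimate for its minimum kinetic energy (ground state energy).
1.576 μeV

Using the uncertainty principle to estimate ground state energy:

1. The position uncertainty is approximately the confinement size:
   Δx ≈ L = 1.814e-09 m

2. From ΔxΔp ≥ ℏ/2, the minimum momentum uncertainty is:
   Δp ≈ ℏ/(2L) = 2.907e-26 kg·m/s

3. The kinetic energy is approximately:
   KE ≈ (Δp)²/(2m) = (2.907e-26)²/(2 × 1.673e-27 kg)
   KE ≈ 2.526e-25 J = 1.576 μeV

This is an order-of-magnitude estimate of the ground state energy.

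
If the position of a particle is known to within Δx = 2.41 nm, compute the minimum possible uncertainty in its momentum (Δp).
2.188 × 10^-26 kg·m/s

Using the Heisenberg uncertainty principle:
ΔxΔp ≥ ℏ/2

The minimum uncertainty in momentum is:
Δp_min = ℏ/(2Δx)
Δp_min = (1.055e-34 J·s) / (2 × 2.410e-09 m)
Δp_min = 2.188e-26 kg·m/s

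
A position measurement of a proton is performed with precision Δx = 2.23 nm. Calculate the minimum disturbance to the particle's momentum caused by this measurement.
2.365 × 10^-26 kg·m/s

The uncertainty principle implies that measuring position disturbs momentum:
ΔxΔp ≥ ℏ/2

When we measure position with precision Δx, we necessarily introduce a momentum uncertainty:
Δp ≥ ℏ/(2Δx)
Δp_min = (1.055e-34 J·s) / (2 × 2.230e-09 m)
Δp_min = 2.365e-26 kg·m/s

The more precisely we measure position, the greater the momentum disturbance.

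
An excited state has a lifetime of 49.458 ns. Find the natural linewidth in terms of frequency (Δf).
1.609 MHz

Using the energy-time uncertainty principle and E = hf:
ΔEΔt ≥ ℏ/2
hΔf·Δt ≥ ℏ/2

The minimum frequency uncertainty is:
Δf = ℏ/(2hτ) = 1/(4πτ)
Δf = 1/(4π × 4.946e-08 s)
Δf = 1.609e+06 Hz = 1.609 MHz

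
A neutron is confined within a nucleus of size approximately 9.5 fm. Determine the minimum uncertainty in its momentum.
5.550 × 10^-21 kg·m/s

Using the Heisenberg uncertainty principle:
ΔxΔp ≥ ℏ/2

With Δx ≈ L = 9.500e-15 m (the confinement size):
Δp_min = ℏ/(2Δx)
Δp_min = (1.055e-34 J·s) / (2 × 9.500e-15 m)
Δp_min = 5.550e-21 kg·m/s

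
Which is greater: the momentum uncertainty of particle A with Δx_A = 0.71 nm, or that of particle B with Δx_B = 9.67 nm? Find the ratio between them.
Particle A has the larger minimum momentum uncertainty, by a factor of 13.62.

For each particle, the minimum momentum uncertainty is Δp_min = ℏ/(2Δx):

Particle A: Δp_A = ℏ/(2×7.100e-10 m) = 7.427e-26 kg·m/s
Particle B: Δp_B = ℏ/(2×9.670e-09 m) = 5.453e-27 kg·m/s

Ratio: Δp_A/Δp_B = 13.62

Since Δp_min ∝ 1/Δx, the particle with smaller position uncertainty (A) has larger momentum uncertainty.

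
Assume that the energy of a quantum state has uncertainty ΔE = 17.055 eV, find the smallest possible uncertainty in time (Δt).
19.297 as

Using the energy-time uncertainty principle:
ΔEΔt ≥ ℏ/2

The minimum uncertainty in time is:
Δt_min = ℏ/(2ΔE)
Δt_min = (1.055e-34 J·s) / (2 × 2.733e-18 J)
Δt_min = 1.930e-17 s = 19.297 as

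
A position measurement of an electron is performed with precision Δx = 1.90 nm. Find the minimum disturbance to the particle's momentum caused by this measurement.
2.775 × 10^-26 kg·m/s

The uncertainty principle implies that measuring position disturbs momentum:
ΔxΔp ≥ ℏ/2

When we measure position with precision Δx, we necessarily introduce a momentum uncertainty:
Δp ≥ ℏ/(2Δx)
Δp_min = (1.055e-34 J·s) / (2 × 1.900e-09 m)
Δp_min = 2.775e-26 kg·m/s

The more precisely we measure position, the greater the momentum disturbance.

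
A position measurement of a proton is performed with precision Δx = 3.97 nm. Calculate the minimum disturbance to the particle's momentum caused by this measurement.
1.328 × 10^-26 kg·m/s

The uncertainty principle implies that measuring position disturbs momentum:
ΔxΔp ≥ ℏ/2

When we measure position with precision Δx, we necessarily introduce a momentum uncertainty:
Δp ≥ ℏ/(2Δx)
Δp_min = (1.055e-34 J·s) / (2 × 3.970e-09 m)
Δp_min = 1.328e-26 kg·m/s

The more precisely we measure position, the greater the momentum disturbance.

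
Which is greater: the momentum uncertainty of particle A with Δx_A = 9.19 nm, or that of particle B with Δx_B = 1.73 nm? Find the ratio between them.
Particle B has the larger minimum momentum uncertainty, by a factor of 5.31.

For each particle, the minimum momentum uncertainty is Δp_min = ℏ/(2Δx):

Particle A: Δp_A = ℏ/(2×9.190e-09 m) = 5.738e-27 kg·m/s
Particle B: Δp_B = ℏ/(2×1.730e-09 m) = 3.048e-26 kg·m/s

Ratio: Δp_B/Δp_A = 5.31

Since Δp_min ∝ 1/Δx, the particle with smaller position uncertainty (B) has larger momentum uncertainty.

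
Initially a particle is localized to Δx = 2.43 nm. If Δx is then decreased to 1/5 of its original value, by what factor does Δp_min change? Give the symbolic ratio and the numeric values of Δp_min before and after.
Original Δp_min = 2.170 × 10^-26 kg·m/s; new Δp'_min = 1.085 × 10^-25 kg·m/s; ratio Δp'_min/Δp_min = 5.

From the uncertainty principle ΔxΔp ≥ ℏ/2, the minimum momentum uncertainty is Δp_min = ℏ/(2Δx).

Original (Δx = 2.43 nm = 2.430e-09 m):
Δp_min = (1.055e-34 J·s)/(2 × 2.430e-09 m) = 2.170e-26 kg·m/s

When Δx → (1/5)Δx:
Δp'_min = ℏ/(2 × (1/5)Δx) = 5 × ℏ/(2Δx) = 5 × Δp_min
Δp'_min = 5 × 2.170e-26 kg·m/s = 1.085e-25 kg·m/s

Since Δp_min ∝ 1/Δx, when Δx is decreased to 1/5 of its original value, Δp_min increases to 5 times its original value.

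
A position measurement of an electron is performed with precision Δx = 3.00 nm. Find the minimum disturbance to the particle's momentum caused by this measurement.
1.758 × 10^-26 kg·m/s

The uncertainty principle implies that measuring position disturbs momentum:
ΔxΔp ≥ ℏ/2

When we measure position with precision Δx, we necessarily introduce a momentum uncertainty:
Δp ≥ ℏ/(2Δx)
Δp_min = (1.055e-34 J·s) / (2 × 3.000e-09 m)
Δp_min = 1.758e-26 kg·m/s

The more precisely we measure position, the greater the momentum disturbance.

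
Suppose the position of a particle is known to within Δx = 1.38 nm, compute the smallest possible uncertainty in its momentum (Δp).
3.821 × 10^-26 kg·m/s

Using the Heisenberg uncertainty principle:
ΔxΔp ≥ ℏ/2

The minimum uncertainty in momentum is:
Δp_min = ℏ/(2Δx)
Δp_min = (1.055e-34 J·s) / (2 × 1.380e-09 m)
Δp_min = 3.821e-26 kg·m/s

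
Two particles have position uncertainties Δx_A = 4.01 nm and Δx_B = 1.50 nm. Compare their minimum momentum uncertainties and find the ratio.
Particle B has the larger minimum momentum uncertainty, by a factor of 2.67.

For each particle, the minimum momentum uncertainty is Δp_min = ℏ/(2Δx):

Particle A: Δp_A = ℏ/(2×4.010e-09 m) = 1.315e-26 kg·m/s
Particle B: Δp_B = ℏ/(2×1.500e-09 m) = 3.515e-26 kg·m/s

Ratio: Δp_B/Δp_A = 2.67

Since Δp_min ∝ 1/Δx, the particle with smaller position uncertainty (B) has larger momentum uncertainty.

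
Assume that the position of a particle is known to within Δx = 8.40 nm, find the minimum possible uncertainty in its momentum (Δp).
6.277 × 10^-27 kg·m/s

Using the Heisenberg uncertainty principle:
ΔxΔp ≥ ℏ/2

The minimum uncertainty in momentum is:
Δp_min = ℏ/(2Δx)
Δp_min = (1.055e-34 J·s) / (2 × 8.400e-09 m)
Δp_min = 6.277e-27 kg·m/s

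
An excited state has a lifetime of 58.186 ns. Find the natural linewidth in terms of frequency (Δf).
1.368 MHz

Using the energy-time uncertainty principle and E = hf:
ΔEΔt ≥ ℏ/2
hΔf·Δt ≥ ℏ/2

The minimum frequency uncertainty is:
Δf = ℏ/(2hτ) = 1/(4πτ)
Δf = 1/(4π × 5.819e-08 s)
Δf = 1.368e+06 Hz = 1.368 MHz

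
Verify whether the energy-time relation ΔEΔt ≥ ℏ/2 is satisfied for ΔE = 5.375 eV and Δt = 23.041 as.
No, it violates the uncertainty relation.

Calculate the product ΔEΔt:
ΔE = 5.375 eV = 8.612e-19 J
ΔEΔt = (8.612e-19 J) × (2.304e-17 s)
ΔEΔt = 1.984e-35 J·s

Compare to the minimum allowed value ℏ/2:
ℏ/2 = 5.273e-35 J·s

Since ΔEΔt = 1.984e-35 J·s < 5.273e-35 J·s = ℏ/2,
this violates the uncertainty relation.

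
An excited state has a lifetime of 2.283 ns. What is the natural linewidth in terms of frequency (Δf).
34.857 MHz

Using the energy-time uncertainty principle and E = hf:
ΔEΔt ≥ ℏ/2
hΔf·Δt ≥ ℏ/2

The minimum frequency uncertainty is:
Δf = ℏ/(2hτ) = 1/(4πτ)
Δf = 1/(4π × 2.283e-09 s)
Δf = 3.486e+07 Hz = 34.857 MHz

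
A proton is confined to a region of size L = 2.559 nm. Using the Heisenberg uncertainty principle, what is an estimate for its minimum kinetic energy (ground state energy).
792.161 neV

Using the uncertainty principle to estimate ground state energy:

1. The position uncertainty is approximately the confinement size:
   Δx ≈ L = 2.559e-09 m

2. From ΔxΔp ≥ ℏ/2, the minimum momentum uncertainty is:
   Δp ≈ ℏ/(2L) = 2.061e-26 kg·m/s

3. The kinetic energy is approximately:
   KE ≈ (Δp)²/(2m) = (2.061e-26)²/(2 × 1.673e-27 kg)
   KE ≈ 1.269e-25 J = 792.161 neV

This is an order-of-magnitude estimate of the ground state energy.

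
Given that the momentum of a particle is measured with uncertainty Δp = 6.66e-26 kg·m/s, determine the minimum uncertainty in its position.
791.721 pm

Using the Heisenberg uncertainty principle:
ΔxΔp ≥ ℏ/2

The minimum uncertainty in position is:
Δx_min = ℏ/(2Δp)
Δx_min = (1.055e-34 J·s) / (2 × 6.660e-26 kg·m/s)
Δx_min = 7.917e-10 m = 791.721 pm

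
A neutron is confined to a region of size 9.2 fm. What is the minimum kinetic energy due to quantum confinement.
61.204 keV

Using the uncertainty principle:

1. Position uncertainty: Δx ≈ 9.200e-15 m
2. Minimum momentum uncertainty: Δp = ℏ/(2Δx) = 5.731e-21 kg·m/s
3. Minimum kinetic energy:
   KE = (Δp)²/(2m) = (5.731e-21)²/(2 × 1.675e-27 kg)
   KE = 9.806e-15 J = 61.204 keV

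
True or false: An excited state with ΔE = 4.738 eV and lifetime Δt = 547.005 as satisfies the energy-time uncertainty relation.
Yes, it satisfies the uncertainty relation.

Calculate the product ΔEΔt:
ΔE = 4.738 eV = 7.591e-19 J
ΔEΔt = (7.591e-19 J) × (5.470e-16 s)
ΔEΔt = 4.152e-34 J·s

Compare to the minimum allowed value ℏ/2:
ℏ/2 = 5.273e-35 J·s

Since ΔEΔt = 4.152e-34 J·s ≥ 5.273e-35 J·s = ℏ/2,
this satisfies the uncertainty relation.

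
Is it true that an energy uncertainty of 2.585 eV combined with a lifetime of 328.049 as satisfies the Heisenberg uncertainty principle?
Yes, it satisfies the uncertainty relation.

Calculate the product ΔEΔt:
ΔE = 2.585 eV = 4.142e-19 J
ΔEΔt = (4.142e-19 J) × (3.280e-16 s)
ΔEΔt = 1.359e-34 J·s

Compare to the minimum allowed value ℏ/2:
ℏ/2 = 5.273e-35 J·s

Since ΔEΔt = 1.359e-34 J·s ≥ 5.273e-35 J·s = ℏ/2,
this satisfies the uncertainty relation.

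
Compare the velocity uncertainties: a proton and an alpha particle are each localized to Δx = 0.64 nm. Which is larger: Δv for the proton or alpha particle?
The proton has the larger minimum velocity uncertainty, by a ratio of 4.0.

For both particles, Δp_min = ℏ/(2Δx) = 8.239e-26 kg·m/s (same for both).

The velocity uncertainty is Δv = Δp/m:
- proton: Δv = 8.239e-26 / 1.673e-27 = 4.926e+01 m/s = 49.257 m/s
- alpha particle: Δv = 8.239e-26 / 6.645e-27 = 1.240e+01 m/s = 12.399 m/s

Ratio: 4.926e+01 / 1.240e+01 = 4.0

The lighter particle has larger velocity uncertainty because Δv ∝ 1/m.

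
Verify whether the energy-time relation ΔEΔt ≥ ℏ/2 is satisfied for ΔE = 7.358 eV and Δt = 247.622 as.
Yes, it satisfies the uncertainty relation.

Calculate the product ΔEΔt:
ΔE = 7.358 eV = 1.179e-18 J
ΔEΔt = (1.179e-18 J) × (2.476e-16 s)
ΔEΔt = 2.919e-34 J·s

Compare to the minimum allowed value ℏ/2:
ℏ/2 = 5.273e-35 J·s

Since ΔEΔt = 2.919e-34 J·s ≥ 5.273e-35 J·s = ℏ/2,
this satisfies the uncertainty relation.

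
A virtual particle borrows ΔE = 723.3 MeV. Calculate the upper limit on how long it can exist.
4.550 × 10^-25 s

Using the energy-time uncertainty principle:
ΔEΔt ≥ ℏ/2

For a virtual particle borrowing energy ΔE, the maximum lifetime is:
Δt_max = ℏ/(2ΔE)

Converting energy:
ΔE = 723.3 MeV = 1.159e-10 J

Δt_max = (1.055e-34 J·s) / (2 × 1.159e-10 J)
Δt_max = 4.550e-25 s = 4.550 × 10^-25 s

Virtual particles with higher borrowed energy exist for shorter times.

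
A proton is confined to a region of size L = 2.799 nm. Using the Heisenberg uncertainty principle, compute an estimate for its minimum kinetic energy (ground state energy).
662.138 neV

Using the uncertainty principle to estimate ground state energy:

1. The position uncertainty is approximately the confinement size:
   Δx ≈ L = 2.799e-09 m

2. From ΔxΔp ≥ ℏ/2, the minimum momentum uncertainty is:
   Δp ≈ ℏ/(2L) = 1.884e-26 kg·m/s

3. The kinetic energy is approximately:
   KE ≈ (Δp)²/(2m) = (1.884e-26)²/(2 × 1.673e-27 kg)
   KE ≈ 1.061e-25 J = 662.138 neV

This is an order-of-magnitude estimate of the ground state energy.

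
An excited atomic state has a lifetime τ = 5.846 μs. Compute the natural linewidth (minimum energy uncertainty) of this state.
56.296 peV

Using the energy-time uncertainty principle:
ΔEΔt ≥ ℏ/2

The lifetime τ represents the time uncertainty Δt.
The natural linewidth (minimum energy uncertainty) is:

ΔE = ℏ/(2τ)
ΔE = (1.055e-34 J·s) / (2 × 5.846e-06 s)
ΔE = 9.020e-30 J = 56.296 peV

This natural linewidth limits the precision of spectroscopic measurements.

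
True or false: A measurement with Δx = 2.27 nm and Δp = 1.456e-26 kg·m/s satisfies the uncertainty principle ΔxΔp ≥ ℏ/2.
No, it violates the uncertainty principle (impossible measurement).

Calculate the product ΔxΔp:
ΔxΔp = (2.270e-09 m) × (1.456e-26 kg·m/s)
ΔxΔp = 3.305e-35 J·s

Compare to the minimum allowed value ℏ/2:
ℏ/2 = 5.273e-35 J·s

Since ΔxΔp = 3.305e-35 J·s < 5.273e-35 J·s = ℏ/2,
the measurement violates the uncertainty principle.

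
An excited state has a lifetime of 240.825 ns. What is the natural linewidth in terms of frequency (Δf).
330.437 kHz

Using the energy-time uncertainty principle and E = hf:
ΔEΔt ≥ ℏ/2
hΔf·Δt ≥ ℏ/2

The minimum frequency uncertainty is:
Δf = ℏ/(2hτ) = 1/(4πτ)
Δf = 1/(4π × 2.408e-07 s)
Δf = 3.304e+05 Hz = 330.437 kHz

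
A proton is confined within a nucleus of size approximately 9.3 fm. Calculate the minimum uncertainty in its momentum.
5.670 × 10^-21 kg·m/s

Using the Heisenberg uncertainty principle:
ΔxΔp ≥ ℏ/2

With Δx ≈ L = 9.300e-15 m (the confinement size):
Δp_min = ℏ/(2Δx)
Δp_min = (1.055e-34 J·s) / (2 × 9.300e-15 m)
Δp_min = 5.670e-21 kg·m/s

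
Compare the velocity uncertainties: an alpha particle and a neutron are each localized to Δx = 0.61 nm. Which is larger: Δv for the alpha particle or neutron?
The neutron has the larger minimum velocity uncertainty, by a ratio of 4.0.

For both particles, Δp_min = ℏ/(2Δx) = 8.644e-26 kg·m/s (same for both).

The velocity uncertainty is Δv = Δp/m:
- alpha particle: Δv = 8.644e-26 / 6.645e-27 = 1.301e+01 m/s = 13.009 m/s
- neutron: Δv = 8.644e-26 / 1.675e-27 = 5.161e+01 m/s = 51.608 m/s

Ratio: 5.161e+01 / 1.301e+01 = 4.0

The lighter particle has larger velocity uncertainty because Δv ∝ 1/m.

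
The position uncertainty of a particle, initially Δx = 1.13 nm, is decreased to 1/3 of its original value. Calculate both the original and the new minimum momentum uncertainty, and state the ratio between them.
Original Δp_min = 4.666 × 10^-26 kg·m/s; new Δp'_min = 1.400 × 10^-25 kg·m/s; ratio Δp'_min/Δp_min = 3.

From the uncertainty principle ΔxΔp ≥ ℏ/2, the minimum momentum uncertainty is Δp_min = ℏ/(2Δx).

Original (Δx = 1.13 nm = 1.130e-09 m):
Δp_min = (1.055e-34 J·s)/(2 × 1.130e-09 m) = 4.666e-26 kg·m/s

When Δx → (1/3)Δx:
Δp'_min = ℏ/(2 × (1/3)Δx) = 3 × ℏ/(2Δx) = 3 × Δp_min
Δp'_min = 3 × 4.666e-26 kg·m/s = 1.400e-25 kg·m/s

Since Δp_min ∝ 1/Δx, when Δx is decreased to 1/3 of its original value, Δp_min increases to 3 times its original value.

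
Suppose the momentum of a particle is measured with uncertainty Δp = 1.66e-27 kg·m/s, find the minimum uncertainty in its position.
31.764 nm

Using the Heisenberg uncertainty principle:
ΔxΔp ≥ ℏ/2

The minimum uncertainty in position is:
Δx_min = ℏ/(2Δp)
Δx_min = (1.055e-34 J·s) / (2 × 1.660e-27 kg·m/s)
Δx_min = 3.176e-08 m = 31.764 nm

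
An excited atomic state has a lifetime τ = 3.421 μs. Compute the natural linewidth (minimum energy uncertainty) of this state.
96.202 peV

Using the energy-time uncertainty principle:
ΔEΔt ≥ ℏ/2

The lifetime τ represents the time uncertainty Δt.
The natural linewidth (minimum energy uncertainty) is:

ΔE = ℏ/(2τ)
ΔE = (1.055e-34 J·s) / (2 × 3.421e-06 s)
ΔE = 1.541e-29 J = 96.202 peV

This natural linewidth limits the precision of spectroscopic measurements.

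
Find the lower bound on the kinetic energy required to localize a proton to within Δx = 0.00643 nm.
125.468 meV

Localizing a particle requires giving it sufficient momentum uncertainty:

1. From uncertainty principle: Δp ≥ ℏ/(2Δx)
   Δp_min = (1.055e-34 J·s) / (2 × 6.430e-12 m)
   Δp_min = 8.200e-24 kg·m/s

2. This momentum uncertainty corresponds to kinetic energy:
   KE ≈ (Δp)²/(2m) = (8.200e-24)²/(2 × 1.673e-27 kg)
   KE = 2.010e-20 J = 125.468 meV

Tighter localization requires more energy.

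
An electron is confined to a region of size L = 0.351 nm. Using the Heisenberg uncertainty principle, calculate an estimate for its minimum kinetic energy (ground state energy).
77.312 meV

Using the uncertainty principle to estimate ground state energy:

1. The position uncertainty is approximately the confinement size:
   Δx ≈ L = 3.510e-10 m

2. From ΔxΔp ≥ ℏ/2, the minimum momentum uncertainty is:
   Δp ≈ ℏ/(2L) = 1.502e-25 kg·m/s

3. The kinetic energy is approximately:
   KE ≈ (Δp)²/(2m) = (1.502e-25)²/(2 × 9.109e-31 kg)
   KE ≈ 1.239e-20 J = 77.312 meV

This is an order-of-magnitude estimate of the ground state energy.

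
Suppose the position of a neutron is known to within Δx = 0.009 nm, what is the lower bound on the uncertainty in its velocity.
3.498 km/s

Using the Heisenberg uncertainty principle and Δp = mΔv:
ΔxΔp ≥ ℏ/2
Δx(mΔv) ≥ ℏ/2

The minimum uncertainty in velocity is:
Δv_min = ℏ/(2mΔx)
Δv_min = (1.055e-34 J·s) / (2 × 1.675e-27 kg × 9.000e-12 m)
Δv_min = 3.498e+03 m/s = 3.498 km/s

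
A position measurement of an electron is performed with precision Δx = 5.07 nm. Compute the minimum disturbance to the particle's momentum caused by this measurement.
1.040 × 10^-26 kg·m/s

The uncertainty principle implies that measuring position disturbs momentum:
ΔxΔp ≥ ℏ/2

When we measure position with precision Δx, we necessarily introduce a momentum uncertainty:
Δp ≥ ℏ/(2Δx)
Δp_min = (1.055e-34 J·s) / (2 × 5.070e-09 m)
Δp_min = 1.040e-26 kg·m/s

The more precisely we measure position, the greater the momentum disturbance.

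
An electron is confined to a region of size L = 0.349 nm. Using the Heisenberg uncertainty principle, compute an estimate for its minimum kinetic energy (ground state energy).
78.201 meV

Using the uncertainty principle to estimate ground state energy:

1. The position uncertainty is approximately the confinement size:
   Δx ≈ L = 3.490e-10 m

2. From ΔxΔp ≥ ℏ/2, the minimum momentum uncertainty is:
   Δp ≈ ℏ/(2L) = 1.511e-25 kg·m/s

3. The kinetic energy is approximately:
   KE ≈ (Δp)²/(2m) = (1.511e-25)²/(2 × 9.109e-31 kg)
   KE ≈ 1.253e-20 J = 78.201 meV

This is an order-of-magnitude estimate of the ground state energy.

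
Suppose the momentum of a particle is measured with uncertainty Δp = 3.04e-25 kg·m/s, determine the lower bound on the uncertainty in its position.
173.449 pm

Using the Heisenberg uncertainty principle:
ΔxΔp ≥ ℏ/2

The minimum uncertainty in position is:
Δx_min = ℏ/(2Δp)
Δx_min = (1.055e-34 J·s) / (2 × 3.040e-25 kg·m/s)
Δx_min = 1.734e-10 m = 173.449 pm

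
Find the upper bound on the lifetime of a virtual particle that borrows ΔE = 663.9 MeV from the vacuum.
4.957 × 10^-25 s

Using the energy-time uncertainty principle:
ΔEΔt ≥ ℏ/2

For a virtual particle borrowing energy ΔE, the maximum lifetime is:
Δt_max = ℏ/(2ΔE)

Converting energy:
ΔE = 663.9 MeV = 1.064e-10 J

Δt_max = (1.055e-34 J·s) / (2 × 1.064e-10 J)
Δt_max = 4.957e-25 s = 4.957 × 10^-25 s

Virtual particles with higher borrowed energy exist for shorter times.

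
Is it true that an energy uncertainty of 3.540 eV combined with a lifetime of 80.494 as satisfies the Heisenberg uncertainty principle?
No, it violates the uncertainty relation.

Calculate the product ΔEΔt:
ΔE = 3.540 eV = 5.672e-19 J
ΔEΔt = (5.672e-19 J) × (8.049e-17 s)
ΔEΔt = 4.565e-35 J·s

Compare to the minimum allowed value ℏ/2:
ℏ/2 = 5.273e-35 J·s

Since ΔEΔt = 4.565e-35 J·s < 5.273e-35 J·s = ℏ/2,
this violates the uncertainty relation.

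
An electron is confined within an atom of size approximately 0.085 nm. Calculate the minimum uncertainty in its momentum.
6.203 × 10^-25 kg·m/s

Using the Heisenberg uncertainty principle:
ΔxΔp ≥ ℏ/2

With Δx ≈ L = 8.500e-11 m (the confinement size):
Δp_min = ℏ/(2Δx)
Δp_min = (1.055e-34 J·s) / (2 × 8.500e-11 m)
Δp_min = 6.203e-25 kg·m/s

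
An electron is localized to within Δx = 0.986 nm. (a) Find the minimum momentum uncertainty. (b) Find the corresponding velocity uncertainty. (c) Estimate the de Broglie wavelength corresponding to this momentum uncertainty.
(a) Δp_min = 5.348 × 10^-26 kg·m/s
(b) Δv_min = 58.706 km/s
(c) λ_dB = 12.390 nm

Step-by-step:

(a) From the uncertainty principle:
Δp_min = ℏ/(2Δx) = (1.055e-34 J·s)/(2 × 9.860e-10 m) = 5.348e-26 kg·m/s

(b) The velocity uncertainty:
Δv = Δp/m = (5.348e-26 kg·m/s)/(9.109e-31 kg) = 5.871e+04 m/s = 58.706 km/s

(c) The de Broglie wavelength for this momentum:
λ = h/p = (6.626e-34 J·s)/(5.348e-26 kg·m/s) = 1.239e-08 m = 12.390 nm

Note: The de Broglie wavelength is comparable to the localization size, as expected from wave-particle duality.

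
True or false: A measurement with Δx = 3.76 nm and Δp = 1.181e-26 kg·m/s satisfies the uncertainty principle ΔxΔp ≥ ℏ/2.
No, it violates the uncertainty principle (impossible measurement).

Calculate the product ΔxΔp:
ΔxΔp = (3.760e-09 m) × (1.181e-26 kg·m/s)
ΔxΔp = 4.441e-35 J·s

Compare to the minimum allowed value ℏ/2:
ℏ/2 = 5.273e-35 J·s

Since ΔxΔp = 4.441e-35 J·s < 5.273e-35 J·s = ℏ/2,
the measurement violates the uncertainty principle.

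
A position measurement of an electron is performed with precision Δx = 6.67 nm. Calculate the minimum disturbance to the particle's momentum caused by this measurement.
7.905 × 10^-27 kg·m/s

The uncertainty principle implies that measuring position disturbs momentum:
ΔxΔp ≥ ℏ/2

When we measure position with precision Δx, we necessarily introduce a momentum uncertainty:
Δp ≥ ℏ/(2Δx)
Δp_min = (1.055e-34 J·s) / (2 × 6.670e-09 m)
Δp_min = 7.905e-27 kg·m/s

The more precisely we measure position, the greater the momentum disturbance.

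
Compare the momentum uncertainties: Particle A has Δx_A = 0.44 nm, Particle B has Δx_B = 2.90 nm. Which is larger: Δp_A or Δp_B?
Particle A has the larger minimum momentum uncertainty, by a factor of 6.59.

For each particle, the minimum momentum uncertainty is Δp_min = ℏ/(2Δx):

Particle A: Δp_A = ℏ/(2×4.400e-10 m) = 1.198e-25 kg·m/s
Particle B: Δp_B = ℏ/(2×2.900e-09 m) = 1.818e-26 kg·m/s

Ratio: Δp_A/Δp_B = 6.59

Since Δp_min ∝ 1/Δx, the particle with smaller position uncertainty (A) has larger momentum uncertainty.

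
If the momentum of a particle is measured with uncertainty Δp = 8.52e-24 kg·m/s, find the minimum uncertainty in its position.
6.189 pm

Using the Heisenberg uncertainty principle:
ΔxΔp ≥ ℏ/2

The minimum uncertainty in position is:
Δx_min = ℏ/(2Δp)
Δx_min = (1.055e-34 J·s) / (2 × 8.520e-24 kg·m/s)
Δx_min = 6.189e-12 m = 6.189 pm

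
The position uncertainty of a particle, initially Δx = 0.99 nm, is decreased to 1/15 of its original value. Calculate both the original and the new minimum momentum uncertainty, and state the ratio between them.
Original Δp_min = 5.326 × 10^-26 kg·m/s; new Δp'_min = 7.989 × 10^-25 kg·m/s; ratio Δp'_min/Δp_min = 15.

From the uncertainty principle ΔxΔp ≥ ℏ/2, the minimum momentum uncertainty is Δp_min = ℏ/(2Δx).

Original (Δx = 0.99 nm = 9.900e-10 m):
Δp_min = (1.055e-34 J·s)/(2 × 9.900e-10 m) = 5.326e-26 kg·m/s

When Δx → (1/15)Δx:
Δp'_min = ℏ/(2 × (1/15)Δx) = 15 × ℏ/(2Δx) = 15 × Δp_min
Δp'_min = 15 × 5.326e-26 kg·m/s = 7.989e-25 kg·m/s

Since Δp_min ∝ 1/Δx, when Δx is decreased to 1/15 of its original value, Δp_min increases to 15 times its original value.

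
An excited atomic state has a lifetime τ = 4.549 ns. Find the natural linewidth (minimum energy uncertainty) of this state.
72.347 neV

Using the energy-time uncertainty principle:
ΔEΔt ≥ ℏ/2

The lifetime τ represents the time uncertainty Δt.
The natural linewidth (minimum energy uncertainty) is:

ΔE = ℏ/(2τ)
ΔE = (1.055e-34 J·s) / (2 × 4.549e-09 s)
ΔE = 1.159e-26 J = 72.347 neV

This natural linewidth limits the precision of spectroscopic measurements.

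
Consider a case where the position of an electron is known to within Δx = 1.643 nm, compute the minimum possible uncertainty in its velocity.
35.231 km/s

Using the Heisenberg uncertainty principle and Δp = mΔv:
ΔxΔp ≥ ℏ/2
Δx(mΔv) ≥ ℏ/2

The minimum uncertainty in velocity is:
Δv_min = ℏ/(2mΔx)
Δv_min = (1.055e-34 J·s) / (2 × 9.109e-31 kg × 1.643e-09 m)
Δv_min = 3.523e+04 m/s = 35.231 km/s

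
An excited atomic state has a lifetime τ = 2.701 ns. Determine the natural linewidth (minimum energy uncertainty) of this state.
121.846 neV

Using the energy-time uncertainty principle:
ΔEΔt ≥ ℏ/2

The lifetime τ represents the time uncertainty Δt.
The natural linewidth (minimum energy uncertainty) is:

ΔE = ℏ/(2τ)
ΔE = (1.055e-34 J·s) / (2 × 2.701e-09 s)
ΔE = 1.952e-26 J = 121.846 neV

This natural linewidth limits the precision of spectroscopic measurements.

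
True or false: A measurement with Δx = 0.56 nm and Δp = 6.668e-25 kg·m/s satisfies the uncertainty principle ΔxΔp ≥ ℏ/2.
Yes, it satisfies the uncertainty principle.

Calculate the product ΔxΔp:
ΔxΔp = (5.600e-10 m) × (6.668e-25 kg·m/s)
ΔxΔp = 3.734e-34 J·s

Compare to the minimum allowed value ℏ/2:
ℏ/2 = 5.273e-35 J·s

Since ΔxΔp = 3.734e-34 J·s ≥ 5.273e-35 J·s = ℏ/2,
the measurement satisfies the uncertainty principle.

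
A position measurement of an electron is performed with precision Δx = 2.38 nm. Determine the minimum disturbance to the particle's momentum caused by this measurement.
2.215 × 10^-26 kg·m/s

The uncertainty principle implies that measuring position disturbs momentum:
ΔxΔp ≥ ℏ/2

When we measure position with precision Δx, we necessarily introduce a momentum uncertainty:
Δp ≥ ℏ/(2Δx)
Δp_min = (1.055e-34 J·s) / (2 × 2.380e-09 m)
Δp_min = 2.215e-26 kg·m/s

The more precisely we measure position, the greater the momentum disturbance.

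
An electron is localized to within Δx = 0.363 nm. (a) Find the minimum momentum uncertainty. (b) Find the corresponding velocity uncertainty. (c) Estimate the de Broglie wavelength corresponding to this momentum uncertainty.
(a) Δp_min = 1.453 × 10^-25 kg·m/s
(b) Δv_min = 159.460 km/s
(c) λ_dB = 4.562 nm

Step-by-step:

(a) From the uncertainty principle:
Δp_min = ℏ/(2Δx) = (1.055e-34 J·s)/(2 × 3.630e-10 m) = 1.453e-25 kg·m/s

(b) The velocity uncertainty:
Δv = Δp/m = (1.453e-25 kg·m/s)/(9.109e-31 kg) = 1.595e+05 m/s = 159.460 km/s

(c) The de Broglie wavelength for this momentum:
λ = h/p = (6.626e-34 J·s)/(1.453e-25 kg·m/s) = 4.562e-09 m = 4.562 nm

Note: The de Broglie wavelength is comparable to the localization size, as expected from wave-particle duality.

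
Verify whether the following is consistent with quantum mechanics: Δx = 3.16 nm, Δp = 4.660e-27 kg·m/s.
No, it violates the uncertainty principle (impossible measurement).

Calculate the product ΔxΔp:
ΔxΔp = (3.160e-09 m) × (4.660e-27 kg·m/s)
ΔxΔp = 1.473e-35 J·s

Compare to the minimum allowed value ℏ/2:
ℏ/2 = 5.273e-35 J·s

Since ΔxΔp = 1.473e-35 J·s < 5.273e-35 J·s = ℏ/2,
the measurement violates the uncertainty principle.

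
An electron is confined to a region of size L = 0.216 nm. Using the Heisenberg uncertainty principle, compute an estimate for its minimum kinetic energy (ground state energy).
204.153 meV

Using the uncertainty principle to estimate ground state energy:

1. The position uncertainty is approximately the confinement size:
   Δx ≈ L = 2.160e-10 m

2. From ΔxΔp ≥ ℏ/2, the minimum momentum uncertainty is:
   Δp ≈ ℏ/(2L) = 2.441e-25 kg·m/s

3. The kinetic energy is approximately:
   KE ≈ (Δp)²/(2m) = (2.441e-25)²/(2 × 9.109e-31 kg)
   KE ≈ 3.271e-20 J = 204.153 meV

This is an order-of-magnitude estimate of the ground state energy.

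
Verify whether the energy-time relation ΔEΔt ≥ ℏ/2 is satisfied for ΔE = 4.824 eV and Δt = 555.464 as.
Yes, it satisfies the uncertainty relation.

Calculate the product ΔEΔt:
ΔE = 4.824 eV = 7.729e-19 J
ΔEΔt = (7.729e-19 J) × (5.555e-16 s)
ΔEΔt = 4.293e-34 J·s

Compare to the minimum allowed value ℏ/2:
ℏ/2 = 5.273e-35 J·s

Since ΔEΔt = 4.293e-34 J·s ≥ 5.273e-35 J·s = ℏ/2,
this satisfies the uncertainty relation.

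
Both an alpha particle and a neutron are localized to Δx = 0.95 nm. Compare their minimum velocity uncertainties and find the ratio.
The neutron has the larger minimum velocity uncertainty, by a ratio of 4.0.

For both particles, Δp_min = ℏ/(2Δx) = 5.550e-26 kg·m/s (same for both).

The velocity uncertainty is Δv = Δp/m:
- alpha particle: Δv = 5.550e-26 / 6.645e-27 = 8.353e+00 m/s = 8.353 m/s
- neutron: Δv = 5.550e-26 / 1.675e-27 = 3.314e+01 m/s = 33.138 m/s

Ratio: 3.314e+01 / 8.353e+00 = 4.0

The lighter particle has larger velocity uncertainty because Δv ∝ 1/m.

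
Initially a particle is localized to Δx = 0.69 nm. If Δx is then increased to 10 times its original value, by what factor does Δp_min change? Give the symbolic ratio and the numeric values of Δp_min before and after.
Original Δp_min = 7.642 × 10^-26 kg·m/s; new Δp'_min = 7.642 × 10^-27 kg·m/s; ratio Δp'_min/Δp_min = 1/10.

From the uncertainty principle ΔxΔp ≥ ℏ/2, the minimum momentum uncertainty is Δp_min = ℏ/(2Δx).

Original (Δx = 0.69 nm = 6.900e-10 m):
Δp_min = (1.055e-34 J·s)/(2 × 6.900e-10 m) = 7.642e-26 kg·m/s

When Δx → 10Δx:
Δp'_min = ℏ/(2 × 10Δx) = (1/10) × ℏ/(2Δx) = (1/10) × Δp_min
Δp'_min = 1/10 × 7.642e-26 kg·m/s = 7.642e-27 kg·m/s

Since Δp_min ∝ 1/Δx, when Δx is increased to 10 times its original value, Δp_min decreases to 1/10 of its original value.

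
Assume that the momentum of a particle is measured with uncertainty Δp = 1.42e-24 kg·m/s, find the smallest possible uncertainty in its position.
37.133 pm

Using the Heisenberg uncertainty principle:
ΔxΔp ≥ ℏ/2

The minimum uncertainty in position is:
Δx_min = ℏ/(2Δp)
Δx_min = (1.055e-34 J·s) / (2 × 1.420e-24 kg·m/s)
Δx_min = 3.713e-11 m = 37.133 pm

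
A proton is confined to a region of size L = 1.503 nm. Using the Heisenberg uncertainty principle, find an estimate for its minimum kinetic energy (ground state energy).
2.296 μeV

Using the uncertainty principle to estimate ground state energy:

1. The position uncertainty is approximately the confinement size:
   Δx ≈ L = 1.503e-09 m

2. From ΔxΔp ≥ ℏ/2, the minimum momentum uncertainty is:
   Δp ≈ ℏ/(2L) = 3.508e-26 kg·m/s

3. The kinetic energy is approximately:
   KE ≈ (Δp)²/(2m) = (3.508e-26)²/(2 × 1.673e-27 kg)
   KE ≈ 3.679e-25 J = 2.296 μeV

This is an order-of-magnitude estimate of the ground state energy.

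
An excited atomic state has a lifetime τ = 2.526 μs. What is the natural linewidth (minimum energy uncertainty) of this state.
130.287 peV

Using the energy-time uncertainty principle:
ΔEΔt ≥ ℏ/2

The lifetime τ represents the time uncertainty Δt.
The natural linewidth (minimum energy uncertainty) is:

ΔE = ℏ/(2τ)
ΔE = (1.055e-34 J·s) / (2 × 2.526e-06 s)
ΔE = 2.087e-29 J = 130.287 peV

This natural linewidth limits the precision of spectroscopic measurements.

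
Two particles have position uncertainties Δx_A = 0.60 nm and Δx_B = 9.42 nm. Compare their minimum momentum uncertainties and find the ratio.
Particle A has the larger minimum momentum uncertainty, by a factor of 15.70.

For each particle, the minimum momentum uncertainty is Δp_min = ℏ/(2Δx):

Particle A: Δp_A = ℏ/(2×6.000e-10 m) = 8.788e-26 kg·m/s
Particle B: Δp_B = ℏ/(2×9.420e-09 m) = 5.598e-27 kg·m/s

Ratio: Δp_A/Δp_B = 15.70

Since Δp_min ∝ 1/Δx, the particle with smaller position uncertainty (A) has larger momentum uncertainty.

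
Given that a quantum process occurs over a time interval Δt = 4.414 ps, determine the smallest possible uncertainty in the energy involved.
74.560 μeV

Using the energy-time uncertainty principle:
ΔEΔt ≥ ℏ/2

The minimum uncertainty in energy is:
ΔE_min = ℏ/(2Δt)
ΔE_min = (1.055e-34 J·s) / (2 × 4.414e-12 s)
ΔE_min = 1.195e-23 J = 74.560 μeV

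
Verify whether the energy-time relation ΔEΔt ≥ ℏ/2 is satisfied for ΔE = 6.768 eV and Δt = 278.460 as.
Yes, it satisfies the uncertainty relation.

Calculate the product ΔEΔt:
ΔE = 6.768 eV = 1.084e-18 J
ΔEΔt = (1.084e-18 J) × (2.785e-16 s)
ΔEΔt = 3.019e-34 J·s

Compare to the minimum allowed value ℏ/2:
ℏ/2 = 5.273e-35 J·s

Since ΔEΔt = 3.019e-34 J·s ≥ 5.273e-35 J·s = ℏ/2,
this satisfies the uncertainty relation.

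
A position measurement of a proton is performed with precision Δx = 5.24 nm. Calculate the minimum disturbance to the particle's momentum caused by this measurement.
1.006 × 10^-26 kg·m/s

The uncertainty principle implies that measuring position disturbs momentum:
ΔxΔp ≥ ℏ/2

When we measure position with precision Δx, we necessarily introduce a momentum uncertainty:
Δp ≥ ℏ/(2Δx)
Δp_min = (1.055e-34 J·s) / (2 × 5.240e-09 m)
Δp_min = 1.006e-26 kg·m/s

The more precisely we measure position, the greater the momentum disturbance.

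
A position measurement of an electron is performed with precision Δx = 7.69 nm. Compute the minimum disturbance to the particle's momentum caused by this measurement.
6.857 × 10^-27 kg·m/s

The uncertainty principle implies that measuring position disturbs momentum:
ΔxΔp ≥ ℏ/2

When we measure position with precision Δx, we necessarily introduce a momentum uncertainty:
Δp ≥ ℏ/(2Δx)
Δp_min = (1.055e-34 J·s) / (2 × 7.690e-09 m)
Δp_min = 6.857e-27 kg·m/s

The more precisely we measure position, the greater the momentum disturbance.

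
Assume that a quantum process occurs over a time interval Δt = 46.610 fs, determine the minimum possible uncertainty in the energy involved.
7.061 meV

Using the energy-time uncertainty principle:
ΔEΔt ≥ ℏ/2

The minimum uncertainty in energy is:
ΔE_min = ℏ/(2Δt)
ΔE_min = (1.055e-34 J·s) / (2 × 4.661e-14 s)
ΔE_min = 1.131e-21 J = 7.061 meV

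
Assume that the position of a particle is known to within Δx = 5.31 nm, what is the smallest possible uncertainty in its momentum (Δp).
9.930 × 10^-27 kg·m/s

Using the Heisenberg uncertainty principle:
ΔxΔp ≥ ℏ/2

The minimum uncertainty in momentum is:
Δp_min = ℏ/(2Δx)
Δp_min = (1.055e-34 J·s) / (2 × 5.310e-09 m)
Δp_min = 9.930e-27 kg·m/s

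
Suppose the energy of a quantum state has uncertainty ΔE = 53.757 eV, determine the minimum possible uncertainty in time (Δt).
6.122 as

Using the energy-time uncertainty principle:
ΔEΔt ≥ ℏ/2

The minimum uncertainty in time is:
Δt_min = ℏ/(2ΔE)
Δt_min = (1.055e-34 J·s) / (2 × 8.613e-18 J)
Δt_min = 6.122e-18 s = 6.122 as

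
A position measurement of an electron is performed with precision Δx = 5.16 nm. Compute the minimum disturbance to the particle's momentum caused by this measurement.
1.022 × 10^-26 kg·m/s

The uncertainty principle implies that measuring position disturbs momentum:
ΔxΔp ≥ ℏ/2

When we measure position with precision Δx, we necessarily introduce a momentum uncertainty:
Δp ≥ ℏ/(2Δx)
Δp_min = (1.055e-34 J·s) / (2 × 5.160e-09 m)
Δp_min = 1.022e-26 kg·m/s

The more precisely we measure position, the greater the momentum disturbance.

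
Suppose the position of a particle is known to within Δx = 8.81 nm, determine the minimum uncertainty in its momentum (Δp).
5.985 × 10^-27 kg·m/s

Using the Heisenberg uncertainty principle:
ΔxΔp ≥ ℏ/2

The minimum uncertainty in momentum is:
Δp_min = ℏ/(2Δx)
Δp_min = (1.055e-34 J·s) / (2 × 8.810e-09 m)
Δp_min = 5.985e-27 kg·m/s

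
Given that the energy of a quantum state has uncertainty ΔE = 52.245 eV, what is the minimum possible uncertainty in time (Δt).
6.299 as

Using the energy-time uncertainty principle:
ΔEΔt ≥ ℏ/2

The minimum uncertainty in time is:
Δt_min = ℏ/(2ΔE)
Δt_min = (1.055e-34 J·s) / (2 × 8.371e-18 J)
Δt_min = 6.299e-18 s = 6.299 as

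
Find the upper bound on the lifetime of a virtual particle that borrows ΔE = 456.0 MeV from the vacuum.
7.217 × 10^-25 s

Using the energy-time uncertainty principle:
ΔEΔt ≥ ℏ/2

For a virtual particle borrowing energy ΔE, the maximum lifetime is:
Δt_max = ℏ/(2ΔE)

Converting energy:
ΔE = 456.0 MeV = 7.306e-11 J

Δt_max = (1.055e-34 J·s) / (2 × 7.306e-11 J)
Δt_max = 7.217e-25 s = 7.217 × 10^-25 s

Virtual particles with higher borrowed energy exist for shorter times.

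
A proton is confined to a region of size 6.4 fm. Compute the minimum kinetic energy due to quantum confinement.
126.647 keV

Using the uncertainty principle:

1. Position uncertainty: Δx ≈ 6.400e-15 m
2. Minimum momentum uncertainty: Δp = ℏ/(2Δx) = 8.239e-21 kg·m/s
3. Minimum kinetic energy:
   KE = (Δp)²/(2m) = (8.239e-21)²/(2 × 1.673e-27 kg)
   KE = 2.029e-14 J = 126.647 keV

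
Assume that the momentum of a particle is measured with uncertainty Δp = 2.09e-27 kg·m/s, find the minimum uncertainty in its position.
25.229 nm

Using the Heisenberg uncertainty principle:
ΔxΔp ≥ ℏ/2

The minimum uncertainty in position is:
Δx_min = ℏ/(2Δp)
Δx_min = (1.055e-34 J·s) / (2 × 2.090e-27 kg·m/s)
Δx_min = 2.523e-08 m = 25.229 nm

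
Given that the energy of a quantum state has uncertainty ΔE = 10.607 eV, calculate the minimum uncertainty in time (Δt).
31.027 as

Using the energy-time uncertainty principle:
ΔEΔt ≥ ℏ/2

The minimum uncertainty in time is:
Δt_min = ℏ/(2ΔE)
Δt_min = (1.055e-34 J·s) / (2 × 1.699e-18 J)
Δt_min = 3.103e-17 s = 31.027 as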